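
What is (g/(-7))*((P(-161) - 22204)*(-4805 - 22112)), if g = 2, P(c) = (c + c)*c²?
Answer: -64360592692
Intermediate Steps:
P(c) = 2*c³ (P(c) = (2*c)*c² = 2*c³)
(g/(-7))*((P(-161) - 22204)*(-4805 - 22112)) = (2/(-7))*((2*(-161)³ - 22204)*(-4805 - 22112)) = (2*(-⅐))*((2*(-4173281) - 22204)*(-26917)) = -2*(-8346562 - 22204)*(-26917)/7 = -(-2391076)*(-26917) = -2/7*225262074422 = -64360592692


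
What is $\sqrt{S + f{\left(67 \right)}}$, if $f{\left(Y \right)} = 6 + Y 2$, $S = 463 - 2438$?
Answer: $i \sqrt{1835} \approx 42.837 i$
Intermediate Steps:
$S = -1975$ ($S = 463 - 2438 = -1975$)
$f{\left(Y \right)} = 6 + 2 Y$
$\sqrt{S + f{\left(67 \right)}} = \sqrt{-1975 + \left(6 + 2 \cdot 67\right)} = \sqrt{-1975 + \left(6 + 134\right)} = \sqrt{-1975 + 140} = \sqrt{-1835} = i \sqrt{1835}$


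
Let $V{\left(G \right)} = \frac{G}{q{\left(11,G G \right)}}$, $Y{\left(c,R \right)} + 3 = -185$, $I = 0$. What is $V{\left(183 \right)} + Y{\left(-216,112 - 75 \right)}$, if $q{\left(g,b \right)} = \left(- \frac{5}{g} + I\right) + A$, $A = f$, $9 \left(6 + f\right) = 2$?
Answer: $- \frac{134113}{617} \approx -217.36$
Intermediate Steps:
$f = - \frac{52}{9}$ ($f = -6 + \frac{1}{9} \cdot 2 = -6 + \frac{2}{9} = - \frac{52}{9} \approx -5.7778$)
$A = - \frac{52}{9} \approx -5.7778$
$Y{\left(c,R \right)} = -188$ ($Y{\left(c,R \right)} = -3 - 185 = -188$)
$q{\left(g,b \right)} = - \frac{52}{9} - \frac{5}{g}$ ($q{\left(g,b \right)} = \left(- \frac{5}{g} + 0\right) - \frac{52}{9} = - \frac{5}{g} - \frac{52}{9} = - \frac{52}{9} - \frac{5}{g}$)
$V{\left(G \right)} = - \frac{99 G}{617}$ ($V{\left(G \right)} = \frac{G}{- \frac{52}{9} - \frac{5}{11}} = \frac{G}{- \frac{617}{99}} = G \left(- \frac{99}{617}\right) = - \frac{99 G}{617}$)
$V{\left(183 \right)} + Y{\left(-216,112 - 75 \right)} = \left(- \frac{99}{617}\right) 183 - 188 = - \frac{18117}{617} - 188 = - \frac{134113}{617}$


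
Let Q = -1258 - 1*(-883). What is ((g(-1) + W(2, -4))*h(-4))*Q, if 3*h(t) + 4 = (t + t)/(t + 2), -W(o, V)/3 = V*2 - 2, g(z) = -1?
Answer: 0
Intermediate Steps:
Q = -375 (Q = -1258 + 883 = -375)
W(o, V) = 6 - 6*V (W(o, V) = -3*(V*2 - 2) = -3*(2*V - 2) = -3*(-2 + 2*V) = 6 - 6*V)
h(t) = -4/3 + 2*t/(3*(2 + t)) (h(t) = -4/3 + ((t + t)/(t + 2))/3 = -4/3 + ((2*t)/(2 + t))/3 = -4/3 + (2*t/(2 + t))/3 = -4/3 + 2*t/(3*(2 + t)))
((g(-1) + W(2, -4))*h(-4))*Q = ((-1 + (6 - 6*(-4)))*(2*(-4 - 1*(-4))/(3*(2 - 4))))*(-375) = ((-1 + (6 + 24))*((⅔)*(-4 + 4)/(-2)))*(-375) = ((-1 + 30)*((⅔)*(-½)*0))*(-375) = (29*0)*(-375) = 0*(-375) = 0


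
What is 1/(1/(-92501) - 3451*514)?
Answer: -92501/164079568815 ≈ -5.6376e-7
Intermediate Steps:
1/(1/(-92501) - 3451*514) = 1/(-1/92501 - 1773814) = 1/(-164079568815/92501) = -92501/164079568815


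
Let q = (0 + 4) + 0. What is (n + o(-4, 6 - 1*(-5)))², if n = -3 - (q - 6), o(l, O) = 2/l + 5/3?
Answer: 1/36 ≈ 0.027778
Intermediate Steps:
q = 4 (q = 4 + 0 = 4)
o(l, O) = 5/3 + 2/l (o(l, O) = 2/l + 5*(⅓) = 2/l + 5/3 = 5/3 + 2/l)
n = -1 (n = -3 - (4 - 6) = -3 - 1*(-2) = -3 + 2 = -1)
(n + o(-4, 6 - 1*(-5)))² = (-1 + (5/3 + 2/(-4)))² = (-1 + (5/3 + 2*(-¼)))² = (-1 + (5/3 - ½))² = (-1 + 7/6)² = (⅙)² = 1/36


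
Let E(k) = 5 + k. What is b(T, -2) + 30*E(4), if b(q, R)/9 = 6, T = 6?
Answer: 324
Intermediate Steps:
b(q, R) = 54 (b(q, R) = 9*6 = 54)
b(T, -2) + 30*E(4) = 54 + 30*(5 + 4) = 54 + 30*9 = 54 + 270 = 324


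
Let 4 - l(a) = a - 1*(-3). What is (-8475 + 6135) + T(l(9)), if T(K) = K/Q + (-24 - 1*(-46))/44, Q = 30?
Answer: -70193/30 ≈ -2339.8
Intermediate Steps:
l(a) = 1 - a (l(a) = 4 - (a - 1*(-3)) = 4 - (a + 3) = 4 - (3 + a) = 4 + (-3 - a) = 1 - a)
T(K) = 1/2 + K/30 (T(K) = K/30 + (-24 - 1*(-46))/44 = K*(1/30) + (-24 + 46)*(1/44) = K/30 + 22*(1/44) = K/30 + 1/2 = 1/2 + K/30)
(-8475 + 6135) + T(l(9)) = (-8475 + 6135) + (1/2 + (1 - 1*9)/30) = -2340 + (1/2 + (1 - 9)/30) = -2340 + (1/2 + (1/30)*(-8)) = -2340 + (1/2 - 4/15) = -2340 + 7/30 = -70193/30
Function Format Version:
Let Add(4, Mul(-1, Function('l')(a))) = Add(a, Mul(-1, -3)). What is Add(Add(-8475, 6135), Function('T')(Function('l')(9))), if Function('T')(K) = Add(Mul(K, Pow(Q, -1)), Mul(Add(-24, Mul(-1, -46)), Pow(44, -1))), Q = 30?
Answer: Rational(-70193, 30) ≈ -2339.8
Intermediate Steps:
Function('l')(a) = Add(1, Mul(-1, a)) (Function('l')(a) = Add(4, Mul(-1, Add(a, Mul(-1, -3)))) = Add(4, Mul(-1, Add(a, 3))) = Add(4, Mul(-1, Add(3, a))) = Add(4, Add(-3, Mul(-1, a))) = Add(1, Mul(-1, a)))
Function('T')(K) = Add(Rational(1, 2), Mul(Rational(1, 30), K)) (Function('T')(K) = Add(Mul(K, Pow(30, -1)), Mul(Add(-24, Mul(-1, -46)), Pow(44, -1))) = Add(Mul(K, Rational(1, 30)), Mul(Add(-24, 46), Rational(1, 44))) = Add(Mul(Rational(1, 30), K), Mul(22, Rational(1, 44))) = Add(Mul(Rational(1, 30), K), Rational(1, 2)) = Add(Rational(1, 2), Mul(Rational(1, 30), K)))
Add(Add(-8475, 6135), Function('T')(Function('l')(9))) = Add(Add(-8475, 6135), Add(Rational(1, 2), Mul(Rational(1, 30), Add(1, Mul(-1, 9))))) = Add(-2340, Add(Rational(1, 2), Mul(Rational(1, 30), Add(1, -9)))) = Add(-2340, Add(Rational(1, 2), Mul(Rational(1, 30), -8))) = Add(-2340, Add(Rational(1, 2), Rational(-4, 15))) = Add(-2340, Rational(7, 30)) = Rational(-70193, 30)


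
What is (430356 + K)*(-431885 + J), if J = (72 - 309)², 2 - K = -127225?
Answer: -209492854428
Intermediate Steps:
K = 127227 (K = 2 - 1*(-127225) = 2 + 127225 = 127227)
J = 56169 (J = (-237)² = 56169)
(430356 + K)*(-431885 + J) = (430356 + 127227)*(-431885 + 56169) = 557583*(-375716) = -209492854428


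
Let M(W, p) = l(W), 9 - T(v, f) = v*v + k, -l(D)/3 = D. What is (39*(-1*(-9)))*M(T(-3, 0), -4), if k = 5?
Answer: 5265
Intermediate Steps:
l(D) = -3*D
T(v, f) = 4 - v² (T(v, f) = 9 - (v*v + 5) = 9 - (v² + 5) = 9 - (5 + v²) = 9 + (-5 - v²) = 4 - v²)
M(W, p) = -3*W
(39*(-1*(-9)))*M(T(-3, 0), -4) = (39*(-1*(-9)))*(-3*(4 - 1*(-3)²)) = (39*9)*(-3*(4 - 1*9)) = 351*(-3*(4 - 9)) = 351*(-3*(-5)) = 351*15 = 5265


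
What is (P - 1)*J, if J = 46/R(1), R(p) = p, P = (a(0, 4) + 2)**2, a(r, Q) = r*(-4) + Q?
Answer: 1610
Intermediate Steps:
a(r, Q) = Q - 4*r (a(r, Q) = -4*r + Q = Q - 4*r)
P = 36 (P = ((4 - 4*0) + 2)**2 = ((4 + 0) + 2)**2 = (4 + 2)**2 = 6**2 = 36)
J = 46 (J = 46/1 = 46*1 = 46)
(P - 1)*J = (36 - 1)*46 = 35*46 = 1610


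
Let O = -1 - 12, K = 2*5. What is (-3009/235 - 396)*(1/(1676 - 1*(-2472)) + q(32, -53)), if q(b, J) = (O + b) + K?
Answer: -11556428217/974780 ≈ -11855.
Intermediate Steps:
K = 10
O = -13
q(b, J) = -3 + b (q(b, J) = (-13 + b) + 10 = -3 + b)
(-3009/235 - 396)*(1/(1676 - 1*(-2472)) + q(32, -53)) = (-3009/235 - 396)*(1/(1676 - 1*(-2472)) + (-3 + 32)) = (-3009*1/235 - 396)*(1/(1676 + 2472) + 29) = (-3009/235 - 396)*(1/4148 + 29) = -96069*(1/4148 + 29)/235 = -96069/235*120293/4148 = -11556428217/974780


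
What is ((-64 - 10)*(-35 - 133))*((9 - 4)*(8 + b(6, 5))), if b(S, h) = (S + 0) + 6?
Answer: 1243200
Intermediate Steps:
b(S, h) = 6 + S (b(S, h) = S + 6 = 6 + S)
((-64 - 10)*(-35 - 133))*((9 - 4)*(8 + b(6, 5))) = ((-64 - 10)*(-35 - 133))*((9 - 4)*(8 + (6 + 6))) = (-74*(-168))*(5*(8 + 12)) = 12432*(5*20) = 12432*100 = 1243200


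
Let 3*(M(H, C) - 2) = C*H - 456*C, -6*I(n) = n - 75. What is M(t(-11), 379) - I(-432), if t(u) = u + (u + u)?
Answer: -123719/2 ≈ -61860.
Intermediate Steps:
I(n) = 25/2 - n/6 (I(n) = -(n - 75)/6 = -(-75 + n)/6 = 25/2 - n/6)
t(u) = 3*u (t(u) = u + 2*u = 3*u)
M(H, C) = 2 - 152*C + C*H/3 (M(H, C) = 2 + (C*H - 456*C)/3 = 2 + (-456*C + C*H)/3 = 2 + (-152*C + C*H/3) = 2 - 152*C + C*H/3)
M(t(-11), 379) - I(-432) = (2 - 152*379 + (⅓)*379*(3*(-11))) - (25/2 - ⅙*(-432)) = (2 - 57608 + (⅓)*379*(-33)) - (25/2 + 72) = (2 - 57608 - 4169) - 1*169/2 = -61775 - 169/2 = -123719/2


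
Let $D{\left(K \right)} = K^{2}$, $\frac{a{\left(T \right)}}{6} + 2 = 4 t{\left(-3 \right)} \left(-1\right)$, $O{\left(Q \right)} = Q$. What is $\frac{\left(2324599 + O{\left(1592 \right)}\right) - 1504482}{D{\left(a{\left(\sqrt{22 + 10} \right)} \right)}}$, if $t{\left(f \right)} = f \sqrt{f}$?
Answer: $\frac{91301 i}{16 \left(- 107 i + 12 \sqrt{3}\right)} \approx -51.391 + 9.9826 i$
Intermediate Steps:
$t{\left(f \right)} = f^{\frac{3}{2}}$
$a{\left(T \right)} = -12 + 72 i \sqrt{3}$ ($a{\left(T \right)} = -12 + 6 \cdot 4 \left(-3\right)^{\frac{3}{2}} \left(-1\right) = -12 + 6 \cdot 4 \left(- 3 i \sqrt{3}\right) \left(-1\right) = -12 + 6 - 12 i \sqrt{3} \left(-1\right) = -12 + 6 \cdot 12 i \sqrt{3} = -12 + 72 i \sqrt{3}$)
$\frac{\left(2324599 + O{\left(1592 \right)}\right) - 1504482}{D{\left(a{\left(\sqrt{22 + 10} \right)} \right)}} = \frac{\left(2324599 + 1592\right) - 1504482}{\left(-12 + 72 i \sqrt{3}\right)^{2}} = \frac{2326191 - 1504482}{\left(-12 + 72 i \sqrt{3}\right)^{2}} = \frac{821709}{\left(-12 + 72 i \sqrt{3}\right)^{2}}$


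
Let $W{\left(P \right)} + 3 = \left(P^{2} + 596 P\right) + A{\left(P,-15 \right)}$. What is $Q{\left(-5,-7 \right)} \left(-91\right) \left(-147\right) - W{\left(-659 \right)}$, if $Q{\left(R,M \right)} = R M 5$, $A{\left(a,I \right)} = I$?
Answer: $2299476$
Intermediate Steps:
$Q{\left(R,M \right)} = 5 M R$ ($Q{\left(R,M \right)} = M R 5 = 5 M R$)
$W{\left(P \right)} = -18 + P^{2} + 596 P$ ($W{\left(P \right)} = -3 - \left(15 - P^{2} - 596 P\right) = -3 + \left(-15 + P^{2} + 596 P\right) = -18 + P^{2} + 596 P$)
$Q{\left(-5,-7 \right)} \left(-91\right) \left(-147\right) - W{\left(-659 \right)} = 5 \left(-7\right) \left(-5\right) \left(-91\right) \left(-147\right) - \left(-18 + \left(-659\right)^{2} + 596 \left(-659\right)\right) = 175 \left(-91\right) \left(-147\right) - \left(-18 + 434281 - 392764\right) = \left(-15925\right) \left(-147\right) - 41499 = 2340975 - 41499 = 2299476$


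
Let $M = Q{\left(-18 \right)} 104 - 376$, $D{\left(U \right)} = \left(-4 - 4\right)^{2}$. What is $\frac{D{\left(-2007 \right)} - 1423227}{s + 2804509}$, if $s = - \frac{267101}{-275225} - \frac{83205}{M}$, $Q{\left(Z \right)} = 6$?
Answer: $- \frac{97139129095400}{191401171547123} \approx -0.50752$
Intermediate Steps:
$D{\left(U \right)} = 64$ ($D{\left(U \right)} = \left(-8\right)^{2} = 64$)
$M = 248$ ($M = 6 \cdot 104 - 376 = 624 - 376 = 248$)
$s = - \frac{22833855077}{68255800}$ ($s = - \frac{267101}{-275225} - \frac{83205}{248} = \left(-267101\right) \left(- \frac{1}{275225}\right) - \frac{83205}{248} = \frac{267101}{275225} - \frac{83205}{248} = - \frac{22833855077}{68255800} \approx -334.53$)
$\frac{D{\left(-2007 \right)} - 1423227}{s + 2804509} = \frac{64 - 1423227}{- \frac{22833855077}{68255800} + 2804509} = - \frac{1423163}{\frac{191401171547123}{68255800}} = \left(-1423163\right) \frac{68255800}{191401171547123} = - \frac{97139129095400}{191401171547123}$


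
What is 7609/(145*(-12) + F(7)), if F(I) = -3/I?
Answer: -53263/12183 ≈ -4.3719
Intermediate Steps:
7609/(145*(-12) + F(7)) = 7609/(145*(-12) - 3/7) = 7609/(-1740 - 3*⅐) = 7609/(-1740 - 3/7) = 7609/(-12183/7) = 7609*(-7/12183) = -53263/12183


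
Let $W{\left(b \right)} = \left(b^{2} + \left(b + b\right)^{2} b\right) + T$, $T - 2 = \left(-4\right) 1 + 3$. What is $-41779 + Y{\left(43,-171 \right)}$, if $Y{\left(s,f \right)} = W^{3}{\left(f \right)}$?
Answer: $-7965970763882775060987$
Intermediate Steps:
$T = 1$ ($T = 2 + \left(\left(-4\right) 1 + 3\right) = 2 + \left(-4 + 3\right) = 2 - 1 = 1$)
$W{\left(b \right)} = 1 + b^{2} + 4 b^{3}$ ($W{\left(b \right)} = \left(b^{2} + \left(b + b\right)^{2} b\right) + 1 = \left(b^{2} + \left(2 b\right)^{2} b\right) + 1 = \left(b^{2} + 4 b^{2} b\right) + 1 = \left(b^{2} + 4 b^{3}\right) + 1 = 1 + b^{2} + 4 b^{3}$)
$Y{\left(s,f \right)} = \left(1 + f^{2} + 4 f^{3}\right)^{3}$
$-41779 + Y{\left(43,-171 \right)} = -41779 + \left(1 + \left(-171\right)^{2} + 4 \left(-171\right)^{3}\right)^{3} = -41779 + \left(1 + 29241 + 4 \left(-5000211\right)\right)^{3} = -41779 + \left(1 + 29241 - 20000844\right)^{3} = -41779 + \left(-19971602\right)^{3} = -41779 - 7965970763882775019208 = -7965970763882775060987$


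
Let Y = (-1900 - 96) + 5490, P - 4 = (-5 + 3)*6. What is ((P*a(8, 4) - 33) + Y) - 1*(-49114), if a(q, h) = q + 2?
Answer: 52495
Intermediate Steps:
a(q, h) = 2 + q
P = -8 (P = 4 + (-5 + 3)*6 = 4 - 2*6 = 4 - 12 = -8)
Y = 3494 (Y = -1996 + 5490 = 3494)
((P*a(8, 4) - 33) + Y) - 1*(-49114) = ((-8*(2 + 8) - 33) + 3494) - 1*(-49114) = ((-8*10 - 33) + 3494) + 49114 = ((-80 - 33) + 3494) + 49114 = (-113 + 3494) + 49114 = 3381 + 49114 = 52495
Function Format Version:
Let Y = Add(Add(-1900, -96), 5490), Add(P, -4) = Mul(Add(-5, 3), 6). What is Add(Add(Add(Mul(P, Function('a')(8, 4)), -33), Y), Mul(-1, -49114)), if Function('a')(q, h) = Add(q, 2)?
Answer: 52495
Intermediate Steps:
Function('a')(q, h) = Add(2, q)
P = -8 (P = Add(4, Mul(Add(-5, 3), 6)) = Add(4, Mul(-2, 6)) = Add(4, -12) = -8)
Y = 3494 (Y = Add(-1996, 5490) = 3494)
Add(Add(Add(Mul(P, Function('a')(8, 4)), -33), Y), Mul(-1, -49114)) = Add(Add(Add(Mul(-8, Add(2, 8)), -33), 3494), Mul(-1, -49114)) = Add(Add(Add(Mul(-8, 10), -33), 3494), 49114) = Add(Add(Add(-80, -33), 3494), 49114) = Add(Add(-113, 3494), 49114) = Add(3381, 49114) = 52495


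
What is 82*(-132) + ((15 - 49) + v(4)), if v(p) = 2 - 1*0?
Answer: -10856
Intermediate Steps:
v(p) = 2 (v(p) = 2 + 0 = 2)
82*(-132) + ((15 - 49) + v(4)) = 82*(-132) + ((15 - 49) + 2) = -10824 + (-34 + 2) = -10824 - 32 = -10856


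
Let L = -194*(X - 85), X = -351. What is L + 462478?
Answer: 547062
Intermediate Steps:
L = 84584 (L = -194*(-351 - 85) = -194*(-436) = 84584)
L + 462478 = 84584 + 462478 = 547062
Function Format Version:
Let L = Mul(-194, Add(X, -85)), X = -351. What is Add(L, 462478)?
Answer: 547062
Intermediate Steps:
L = 84584 (L = Mul(-194, Add(-351, -85)) = Mul(-194, -436) = 84584)
Add(L, 462478) = Add(84584, 462478) = 547062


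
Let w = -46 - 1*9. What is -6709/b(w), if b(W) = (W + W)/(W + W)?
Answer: -6709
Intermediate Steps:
w = -55 (w = -46 - 9 = -55)
b(W) = 1 (b(W) = (2*W)/((2*W)) = (2*W)*(1/(2*W)) = 1)
-6709/b(w) = -6709/1 = -6709*1 = -6709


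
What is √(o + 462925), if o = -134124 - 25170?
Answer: √303631 ≈ 551.03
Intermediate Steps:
o = -159294
√(o + 462925) = √(-159294 + 462925) = √303631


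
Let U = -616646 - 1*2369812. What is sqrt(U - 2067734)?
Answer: 188*I*sqrt(143) ≈ 2248.2*I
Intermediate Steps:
U = -2986458 (U = -616646 - 2369812 = -2986458)
sqrt(U - 2067734) = sqrt(-2986458 - 2067734) = sqrt(-5054192) = 188*I*sqrt(143)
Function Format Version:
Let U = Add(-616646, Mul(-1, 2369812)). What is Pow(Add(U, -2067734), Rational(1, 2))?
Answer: Mul(188, I, Pow(143, Rational(1, 2))) ≈ Mul(2248.2, I)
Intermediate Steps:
U = -2986458 (U = Add(-616646, -2369812) = -2986458)
Pow(Add(U, -2067734), Rational(1, 2)) = Pow(Add(-2986458, -2067734), Rational(1, 2)) = Pow(-5054192, Rational(1, 2)) = Mul(188, I, Pow(143, Rational(1, 2)))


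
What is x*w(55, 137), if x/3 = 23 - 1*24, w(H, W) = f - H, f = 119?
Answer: -192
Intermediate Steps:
w(H, W) = 119 - H
x = -3 (x = 3*(23 - 1*24) = 3*(23 - 24) = 3*(-1) = -3)
x*w(55, 137) = -3*(119 - 1*55) = -3*(119 - 55) = -3*64 = -192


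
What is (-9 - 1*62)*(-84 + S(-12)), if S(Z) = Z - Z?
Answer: 5964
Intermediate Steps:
S(Z) = 0
(-9 - 1*62)*(-84 + S(-12)) = (-9 - 1*62)*(-84 + 0) = (-9 - 62)*(-84) = -71*(-84) = 5964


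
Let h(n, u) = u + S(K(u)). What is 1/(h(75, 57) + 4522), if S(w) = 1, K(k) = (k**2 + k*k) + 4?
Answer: 1/4580 ≈ 0.00021834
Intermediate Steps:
K(k) = 4 + 2*k**2 (K(k) = (k**2 + k**2) + 4 = 2*k**2 + 4 = 4 + 2*k**2)
h(n, u) = 1 + u (h(n, u) = u + 1 = 1 + u)
1/(h(75, 57) + 4522) = 1/((1 + 57) + 4522) = 1/(58 + 4522) = 1/4580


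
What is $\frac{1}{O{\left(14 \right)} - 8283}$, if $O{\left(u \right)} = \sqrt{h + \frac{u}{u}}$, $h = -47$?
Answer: $- \frac{8283}{68608135} - \frac{i \sqrt{46}}{68608135} \approx -0.00012073 - 9.8856 \cdot 10^{-8} i$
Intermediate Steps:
$O{\left(u \right)} = i \sqrt{46}$ ($O{\left(u \right)} = \sqrt{-47 + \frac{u}{u}} = \sqrt{-47 + 1} = \sqrt{-46} = i \sqrt{46}$)
$\frac{1}{O{\left(14 \right)} - 8283} = \frac{1}{i \sqrt{46} - 8283} = \frac{1}{-8283 + i \sqrt{46}}$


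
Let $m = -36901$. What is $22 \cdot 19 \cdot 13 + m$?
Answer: $-31467$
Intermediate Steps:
$22 \cdot 19 \cdot 13 + m = 22 \cdot 19 \cdot 13 - 36901 = 418 \cdot 13 - 36901 = 5434 - 36901 = -31467$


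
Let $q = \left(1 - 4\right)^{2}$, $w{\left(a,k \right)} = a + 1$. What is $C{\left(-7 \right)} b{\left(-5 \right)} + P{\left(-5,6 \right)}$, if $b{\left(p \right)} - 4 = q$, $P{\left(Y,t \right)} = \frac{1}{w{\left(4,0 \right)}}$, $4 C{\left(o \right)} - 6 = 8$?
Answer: $\frac{457}{10} \approx 45.7$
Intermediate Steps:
$C{\left(o \right)} = \frac{7}{2}$ ($C{\left(o \right)} = \frac{3}{2} + \frac{1}{4} \cdot 8 = \frac{3}{2} + 2 = \frac{7}{2}$)
$w{\left(a,k \right)} = 1 + a$
$P{\left(Y,t \right)} = \frac{1}{5}$ ($P{\left(Y,t \right)} = \frac{1}{1 + 4} = \frac{1}{5}$)
$q = 9$ ($q = \left(-3\right)^{2} = 9$)
$b{\left(p \right)} = 13$ ($b{\left(p \right)} = 4 + 9 = 13$)
$C{\left(-7 \right)} b{\left(-5 \right)} + P{\left(-5,6 \right)} = \frac{7}{2} \cdot 13 + \frac{1}{5} = \frac{91}{2} + \frac{1}{5} = \frac{457}{10}$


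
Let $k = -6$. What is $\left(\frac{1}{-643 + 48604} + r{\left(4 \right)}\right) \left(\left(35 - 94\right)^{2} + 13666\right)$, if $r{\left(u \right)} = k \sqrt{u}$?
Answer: $- \frac{9868630057}{47961} \approx -2.0576 \cdot 10^{5}$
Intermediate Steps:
$r{\left(u \right)} = - 6 \sqrt{u}$
$\left(\frac{1}{-643 + 48604} + r{\left(4 \right)}\right) \left(\left(35 - 94\right)^{2} + 13666\right) = \left(\frac{1}{-643 + 48604} - 6 \sqrt{4}\right) \left(\left(35 - 94\right)^{2} + 13666\right) = \left(\frac{1}{47961} - 12\right) \left(\left(-59\right)^{2} + 13666\right) = \left(\frac{1}{47961} - 12\right) \left(3481 + 13666\right) = \left(- \frac{575531}{47961}\right) 17147 = - \frac{9868630057}{47961}$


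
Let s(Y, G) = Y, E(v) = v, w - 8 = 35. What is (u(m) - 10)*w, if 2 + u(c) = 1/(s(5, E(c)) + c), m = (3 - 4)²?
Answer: -3053/6 ≈ -508.83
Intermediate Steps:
w = 43 (w = 8 + 35 = 43)
m = 1 (m = (-1)² = 1)
u(c) = -2 + 1/(5 + c)
(u(m) - 10)*w = ((-9 - 2*1)/(5 + 1) - 10)*43 = ((-9 - 2)/6 - 10)*43 = ((⅙)*(-11) - 10)*43 = (-11/6 - 10)*43 = -71/6*43 = -3053/6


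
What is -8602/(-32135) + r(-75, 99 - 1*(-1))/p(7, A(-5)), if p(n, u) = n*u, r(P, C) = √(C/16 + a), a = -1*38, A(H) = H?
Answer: 8602/32135 - I*√127/70 ≈ 0.26768 - 0.16099*I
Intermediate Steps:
a = -38
r(P, C) = √(-38 + C/16) (r(P, C) = √(C/16 - 38) = √(-38 + C/16))
-8602/(-32135) + r(-75, 99 - 1*(-1))/p(7, A(-5)) = -8602/(-32135) + (√(-608 + (99 - 1*(-1)))/4)/((7*(-5))) = -8602*(-1/32135) + (√(-608 + (99 + 1))/4)/(-35) = 8602/32135 + (√(-608 + 100)/4)*(-1/35) = 8602/32135 + (√(-508)/4)*(-1/35) = 8602/32135 + ((2*I*√127)/4)*(-1/35) = 8602/32135 + (I*√127/2)*(-1/35) = 8602/32135 - I*√127/70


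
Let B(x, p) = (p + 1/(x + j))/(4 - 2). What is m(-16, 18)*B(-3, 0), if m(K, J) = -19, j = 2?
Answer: 19/2 ≈ 9.5000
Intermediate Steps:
B(x, p) = p/2 + 1/(2*(2 + x)) (B(x, p) = (p + 1/(x + 2))/(4 - 2) = (p + 1/(2 + x))/2 = (p + 1/(2 + x))*(1/2) = p/2 + 1/(2*(2 + x)))
m(-16, 18)*B(-3, 0) = -19*(1 + 2*0 + 0*(-3))/(2*(2 - 3)) = -19*(1 + 0 + 0)/(2*(-1)) = -19*(-1)/2 = -19*(-1/2) = 19/2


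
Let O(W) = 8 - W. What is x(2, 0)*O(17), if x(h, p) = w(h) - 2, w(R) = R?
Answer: 0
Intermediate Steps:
x(h, p) = -2 + h (x(h, p) = h - 2 = -2 + h)
x(2, 0)*O(17) = (-2 + 2)*(8 - 1*17) = 0*(8 - 17) = 0*(-9) = 0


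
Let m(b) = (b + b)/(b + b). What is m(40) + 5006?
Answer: 5007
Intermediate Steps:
m(b) = 1 (m(b) = (2*b)/((2*b)) = (2*b)*(1/(2*b)) = 1)
m(40) + 5006 = 1 + 5006 = 5007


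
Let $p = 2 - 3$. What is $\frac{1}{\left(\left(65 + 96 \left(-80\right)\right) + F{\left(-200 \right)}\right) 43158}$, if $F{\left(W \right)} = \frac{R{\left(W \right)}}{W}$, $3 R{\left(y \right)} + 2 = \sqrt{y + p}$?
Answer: $- \frac{1363880}{448236469896139} + \frac{20 i \sqrt{201}}{30031843483041313} \approx -3.0428 \cdot 10^{-9} + 9.4416 \cdot 10^{-15} i$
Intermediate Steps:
$p = -1$ ($p = 2 - 3 = -1$)
$R{\left(y \right)} = - \frac{2}{3} + \frac{\sqrt{-1 + y}}{3}$ ($R{\left(y \right)} = - \frac{2}{3} + \frac{\sqrt{y - 1}}{3} = - \frac{2}{3} + \frac{\sqrt{-1 + y}}{3}$)
$F{\left(W \right)} = \frac{- \frac{2}{3} + \frac{\sqrt{-1 + W}}{3}}{W}$
$\frac{1}{\left(\left(65 + 96 \left(-80\right)\right) + F{\left(-200 \right)}\right) 43158} = \frac{1}{\left(\left(65 + 96 \left(-80\right)\right) + \frac{-2 + \sqrt{-1 - 200}}{3 \left(-200\right)}\right) 43158} = \frac{1}{\left(65 - 7680\right) + \frac{1}{3} \left(- \frac{1}{200}\right) \left(-2 + \sqrt{-201}\right)} \frac{1}{43158} = \frac{1}{-7615 + \frac{1}{3} \left(- \frac{1}{200}\right) \left(-2 + i \sqrt{201}\right)} \frac{1}{43158} = \frac{1}{-7615 + \left(\frac{1}{300} - \frac{i \sqrt{201}}{600}\right)} \frac{1}{43158} = \frac{1}{- \frac{2284499}{300} - \frac{i \sqrt{201}}{600}} \cdot \frac{1}{43158} = \frac{1}{43158 \left(- \frac{2284499}{300} - \frac{i \sqrt{201}}{600}\right)}$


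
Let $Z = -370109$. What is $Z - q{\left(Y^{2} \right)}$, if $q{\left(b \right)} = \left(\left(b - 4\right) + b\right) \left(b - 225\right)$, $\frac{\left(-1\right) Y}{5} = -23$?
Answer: $-344168109$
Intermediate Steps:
$Y = 115$ ($Y = \left(-5\right) \left(-23\right) = 115$)
$q{\left(b \right)} = \left(-225 + b\right) \left(-4 + 2 b\right)$ ($q{\left(b \right)} = \left(\left(-4 + b\right) + b\right) \left(-225 + b\right) = \left(-4 + 2 b\right) \left(-225 + b\right) = \left(-225 + b\right) \left(-4 + 2 b\right)$)
$Z - q{\left(Y^{2} \right)} = -370109 - \left(900 - 454 \cdot 115^{2} + 2 \left(115^{2}\right)^{2}\right) = -370109 - \left(900 - 6004150 + 2 \cdot 13225^{2}\right) = -370109 - \left(900 - 6004150 + 2 \cdot 174900625\right) = -370109 - \left(900 - 6004150 + 349801250\right) = -370109 - 343798000 = -344168109$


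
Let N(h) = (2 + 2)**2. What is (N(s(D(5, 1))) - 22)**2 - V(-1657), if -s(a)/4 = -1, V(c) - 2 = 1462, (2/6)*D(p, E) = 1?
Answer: -1428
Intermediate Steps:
D(p, E) = 3 (D(p, E) = 3*1 = 3)
V(c) = 1464 (V(c) = 2 + 1462 = 1464)
s(a) = 4 (s(a) = -4*(-1) = 4)
N(h) = 16 (N(h) = 4**2 = 16)
(N(s(D(5, 1))) - 22)**2 - V(-1657) = (16 - 22)**2 - 1*1464 = (-6)**2 - 1464 = 36 - 1464 = -1428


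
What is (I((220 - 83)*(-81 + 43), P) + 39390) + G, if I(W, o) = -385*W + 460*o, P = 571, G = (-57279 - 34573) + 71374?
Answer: 2285882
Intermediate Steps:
G = -20478 (G = -91852 + 71374 = -20478)
(I((220 - 83)*(-81 + 43), P) + 39390) + G = ((-385*(220 - 83)*(-81 + 43) + 460*571) + 39390) - 20478 = ((-52745*(-38) + 262660) + 39390) - 20478 = ((-385*(-5206) + 262660) + 39390) - 20478 = ((2004310 + 262660) + 39390) - 20478 = (2266970 + 39390) - 20478 = 2306360 - 20478 = 2285882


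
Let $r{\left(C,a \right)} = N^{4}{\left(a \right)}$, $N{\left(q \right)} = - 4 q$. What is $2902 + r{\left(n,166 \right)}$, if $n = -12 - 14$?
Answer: $194389285718$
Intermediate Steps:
$n = -26$
$r{\left(C,a \right)} = 256 a^{4}$ ($r{\left(C,a \right)} = \left(- 4 a\right)^{4} = 256 a^{4}$)
$2902 + r{\left(n,166 \right)} = 2902 + 256 \cdot 166^{4} = 2902 + 256 \cdot 759333136 = 2902 + 194389282816 = 194389285718$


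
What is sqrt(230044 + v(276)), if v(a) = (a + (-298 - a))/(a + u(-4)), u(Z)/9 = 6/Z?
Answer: 2*sqrt(634055646)/105 ≈ 479.63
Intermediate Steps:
u(Z) = 54/Z (u(Z) = 9*(6/Z) = 54/Z)
v(a) = -298/(-27/2 + a) (v(a) = (a + (-298 - a))/(a + 54/(-4)) = -298/(a + 54*(-1/4)) = -298/(a - 27/2) = -298/(-27/2 + a))
sqrt(230044 + v(276)) = sqrt(230044 - 596/(-27 + 2*276)) = sqrt(230044 - 596/(-27 + 552)) = sqrt(230044 - 596/525) = sqrt(120772504/525) = 2*sqrt(634055646)/105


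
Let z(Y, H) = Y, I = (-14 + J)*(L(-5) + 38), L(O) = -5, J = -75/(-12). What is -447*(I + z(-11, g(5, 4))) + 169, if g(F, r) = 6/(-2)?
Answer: 477625/4 ≈ 1.1941e+5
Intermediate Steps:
J = 25/4 (J = -75*(-1/12) = 25/4 ≈ 6.2500)
g(F, r) = -3 (g(F, r) = 6*(-½) = -3)
I = -1023/4 (I = (-14 + 25/4)*(-5 + 38) = -31/4*33 = -1023/4 ≈ -255.75)
-447*(I + z(-11, g(5, 4))) + 169 = -447*(-1023/4 - 11) + 169 = -447*(-1067/4) + 169 = 476949/4 + 169 = 477625/4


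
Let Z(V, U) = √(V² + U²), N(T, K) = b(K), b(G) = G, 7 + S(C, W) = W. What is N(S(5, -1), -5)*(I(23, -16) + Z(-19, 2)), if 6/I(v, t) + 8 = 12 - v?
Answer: 30/19 - 5*√365 ≈ -93.946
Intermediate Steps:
S(C, W) = -7 + W
I(v, t) = 6/(4 - v) (I(v, t) = 6/(-8 + (12 - v)) = 6/(4 - v))
N(T, K) = K
Z(V, U) = √(U² + V²)
N(S(5, -1), -5)*(I(23, -16) + Z(-19, 2)) = -5*(-6/(-4 + 23) + √(2² + (-19)²)) = -5*(-6/19 + √(4 + 361)) = -5*(-6*1/19 + √365) = -5*(-6/19 + √365) = 30/19 - 5*√365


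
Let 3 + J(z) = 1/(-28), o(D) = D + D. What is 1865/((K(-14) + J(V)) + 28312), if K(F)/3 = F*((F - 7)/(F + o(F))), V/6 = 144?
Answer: 52220/792063 ≈ 0.065929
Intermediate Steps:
V = 864 (V = 6*144 = 864)
o(D) = 2*D
J(z) = -85/28 (J(z) = -3 + 1/(-28) = -3 - 1/28 = -85/28)
K(F) = -7 + F (K(F) = 3*(F*((F - 7)/(F + 2*F))) = 3*(F*((-7 + F)/((3*F)))) = 3*(F*((-7 + F)*(1/(3*F)))) = 3*(F*((-7 + F)/(3*F))) = 3*(-7/3 + F/3) = -7 + F)
1865/((K(-14) + J(V)) + 28312) = 1865/(((-7 - 14) - 85/28) + 28312) = 1865/((-21 - 85/28) + 28312) = 1865/(-673/28 + 28312) = 1865/(792063/28) = 1865*(28/792063) = 52220/792063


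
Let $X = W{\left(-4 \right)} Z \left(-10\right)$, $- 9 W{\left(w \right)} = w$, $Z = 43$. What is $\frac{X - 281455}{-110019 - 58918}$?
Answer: $\frac{2534815}{1520433} \approx 1.6672$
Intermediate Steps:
$W{\left(w \right)} = - \frac{w}{9}$
$X = - \frac{1720}{9}$ ($X = \left(- \frac{1}{9}\right) \left(-4\right) 43 \left(-10\right) = \frac{4}{9} \cdot 43 \left(-10\right) = \frac{172}{9} \left(-10\right) = - \frac{1720}{9} \approx -191.11$)
$\frac{X - 281455}{-110019 - 58918} = \frac{- \frac{1720}{9} - 281455}{-110019 - 58918} = \frac{- \frac{1720}{9} - 281455}{-168937} = \left(- \frac{1720}{9} - 281455\right) \left(- \frac{1}{168937}\right) = \left(- \frac{2534815}{9}\right) \left(- \frac{1}{168937}\right) = \frac{2534815}{1520433}$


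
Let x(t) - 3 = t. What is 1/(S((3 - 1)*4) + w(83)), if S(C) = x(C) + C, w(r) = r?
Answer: 1/102 ≈ 0.0098039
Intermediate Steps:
x(t) = 3 + t
S(C) = 3 + 2*C (S(C) = (3 + C) + C = 3 + 2*C)
1/(S((3 - 1)*4) + w(83)) = 1/((3 + 2*((3 - 1)*4)) + 83) = 1/((3 + 2*(2*4)) + 83) = 1/((3 + 2*8) + 83) = 1/((3 + 16) + 83) = 1/(19 + 83) = 1/102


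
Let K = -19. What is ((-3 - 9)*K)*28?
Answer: 6384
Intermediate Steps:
((-3 - 9)*K)*28 = ((-3 - 9)*(-19))*28 = -12*(-19)*28 = 228*28 = 6384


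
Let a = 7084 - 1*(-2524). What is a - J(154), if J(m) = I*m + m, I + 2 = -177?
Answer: 37020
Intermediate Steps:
I = -179 (I = -2 - 177 = -179)
a = 9608 (a = 7084 + 2524 = 9608)
J(m) = -178*m (J(m) = -179*m + m = -178*m)
a - J(154) = 9608 - (-178)*154 = 9608 - 1*(-27412) = 9608 + 27412 = 37020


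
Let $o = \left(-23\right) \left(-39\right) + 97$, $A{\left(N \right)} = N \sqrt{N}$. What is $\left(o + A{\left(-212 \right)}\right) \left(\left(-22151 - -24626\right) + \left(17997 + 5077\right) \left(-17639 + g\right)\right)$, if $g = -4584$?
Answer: $-509694400838 + 217414915448 i \sqrt{53} \approx -5.0969 \cdot 10^{11} + 1.5828 \cdot 10^{12} i$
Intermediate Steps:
$A{\left(N \right)} = N^{\frac{3}{2}}$
$o = 994$ ($o = 897 + 97 = 994$)
$\left(o + A{\left(-212 \right)}\right) \left(\left(-22151 - -24626\right) + \left(17997 + 5077\right) \left(-17639 + g\right)\right) = \left(994 + \left(-212\right)^{\frac{3}{2}}\right) \left(\left(-22151 - -24626\right) + \left(17997 + 5077\right) \left(-17639 - 4584\right)\right) = \left(994 - 424 i \sqrt{53}\right) \left(\left(-22151 + 24626\right) + 23074 \left(-22223\right)\right) = \left(994 - 424 i \sqrt{53}\right) \left(2475 - 512773502\right) = \left(994 - 424 i \sqrt{53}\right) \left(-512771027\right) = -509694400838 + 217414915448 i \sqrt{53}$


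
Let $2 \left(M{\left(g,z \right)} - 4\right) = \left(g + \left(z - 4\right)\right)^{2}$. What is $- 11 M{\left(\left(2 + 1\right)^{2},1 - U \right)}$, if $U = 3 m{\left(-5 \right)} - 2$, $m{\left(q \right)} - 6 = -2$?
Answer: $-132$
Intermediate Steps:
$m{\left(q \right)} = 4$ ($m{\left(q \right)} = 6 - 2 = 4$)
$U = 10$ ($U = 3 \cdot 4 - 2 = 12 - 2 = 10$)
$M{\left(g,z \right)} = 4 + \frac{\left(-4 + g + z\right)^{2}}{2}$ ($M{\left(g,z \right)} = 4 + \frac{\left(g + \left(z - 4\right)\right)^{2}}{2} = 4 + \frac{\left(g + \left(-4 + z\right)\right)^{2}}{2} = 4 + \frac{\left(-4 + g + z\right)^{2}}{2}$)
$- 11 M{\left(\left(2 + 1\right)^{2},1 - U \right)} = - 11 \left(4 + \frac{\left(-4 + \left(2 + 1\right)^{2} + \left(1 - 10\right)\right)^{2}}{2}\right) = - 11 \left(4 + \frac{\left(-4 + 3^{2} + \left(1 - 10\right)\right)^{2}}{2}\right) = - 11 \left(4 + \frac{\left(-4 + 9 - 9\right)^{2}}{2}\right) = - 11 \left(4 + \frac{\left(-4\right)^{2}}{2}\right) = - 11 \left(4 + \frac{1}{2} \cdot 16\right) = - 11 \left(4 + 8\right) = \left(-11\right) 12 = -132$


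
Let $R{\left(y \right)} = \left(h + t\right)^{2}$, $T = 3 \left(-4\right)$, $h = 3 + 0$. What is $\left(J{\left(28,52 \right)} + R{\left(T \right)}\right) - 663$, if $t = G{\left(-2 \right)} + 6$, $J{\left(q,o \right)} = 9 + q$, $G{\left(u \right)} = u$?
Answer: $-577$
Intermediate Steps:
$h = 3$
$T = -12$
$t = 4$ ($t = -2 + 6 = 4$)
$R{\left(y \right)} = 49$ ($R{\left(y \right)} = \left(3 + 4\right)^{2} = 7^{2} = 49$)
$\left(J{\left(28,52 \right)} + R{\left(T \right)}\right) - 663 = \left(\left(9 + 28\right) + 49\right) - 663 = \left(37 + 49\right) - 663 = 86 - 663 = -577$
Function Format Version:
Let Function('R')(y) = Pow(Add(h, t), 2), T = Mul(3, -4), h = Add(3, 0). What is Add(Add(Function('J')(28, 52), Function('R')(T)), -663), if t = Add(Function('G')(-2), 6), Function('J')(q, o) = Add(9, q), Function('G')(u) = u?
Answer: -577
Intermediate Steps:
h = 3
T = -12
t = 4 (t = Add(-2, 6) = 4)
Function('R')(y) = 49 (Function('R')(y) = Pow(Add(3, 4), 2) = Pow(7, 2) = 49)
Add(Add(Function('J')(28, 52), Function('R')(T)), -663) = Add(Add(Add(9, 28), 49), -663) = Add(Add(37, 49), -663) = Add(86, -663) = -577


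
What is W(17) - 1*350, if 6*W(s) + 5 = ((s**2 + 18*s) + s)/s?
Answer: -2069/6 ≈ -344.83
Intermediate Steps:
W(s) = -5/6 + (s**2 + 19*s)/(6*s) (W(s) = -5/6 + (((s**2 + 18*s) + s)/s)/6 = -5/6 + ((s**2 + 19*s)/s)/6 = -5/6 + (s**2 + 19*s)/(6*s))
W(17) - 1*350 = (7/3 + (1/6)*17) - 1*350 = (7/3 + 17/6) - 350 = 31/6 - 350 = -2069/6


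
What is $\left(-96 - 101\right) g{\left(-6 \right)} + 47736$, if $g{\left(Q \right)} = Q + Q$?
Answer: $50100$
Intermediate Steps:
$g{\left(Q \right)} = 2 Q$
$\left(-96 - 101\right) g{\left(-6 \right)} + 47736 = \left(-96 - 101\right) 2 \left(-6\right) + 47736 = \left(-197\right) \left(-12\right) + 47736 = 2364 + 47736 = 50100$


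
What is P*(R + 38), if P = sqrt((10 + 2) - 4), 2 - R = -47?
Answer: 174*sqrt(2) ≈ 246.07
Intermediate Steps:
R = 49 (R = 2 - 1*(-47) = 2 + 47 = 49)
P = 2*sqrt(2) (P = sqrt(12 - 4) = sqrt(8) = 2*sqrt(2) ≈ 2.8284)
P*(R + 38) = (2*sqrt(2))*(49 + 38) = (2*sqrt(2))*87 = 174*sqrt(2)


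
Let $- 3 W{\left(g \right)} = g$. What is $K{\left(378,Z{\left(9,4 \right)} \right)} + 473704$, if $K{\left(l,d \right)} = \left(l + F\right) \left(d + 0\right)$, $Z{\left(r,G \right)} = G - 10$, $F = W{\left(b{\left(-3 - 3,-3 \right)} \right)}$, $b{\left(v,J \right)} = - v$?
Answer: $471448$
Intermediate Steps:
$W{\left(g \right)} = - \frac{g}{3}$
$F = -2$ ($F = - \frac{\left(-1\right) \left(-3 - 3\right)}{3} = - \frac{\left(-1\right) \left(-6\right)}{3} = \left(- \frac{1}{3}\right) 6 = -2$)
$Z{\left(r,G \right)} = -10 + G$
$K{\left(l,d \right)} = d \left(-2 + l\right)$ ($K{\left(l,d \right)} = \left(l - 2\right) \left(d + 0\right) = \left(-2 + l\right) d = d \left(-2 + l\right)$)
$K{\left(378,Z{\left(9,4 \right)} \right)} + 473704 = \left(-10 + 4\right) \left(-2 + 378\right) + 473704 = \left(-6\right) 376 + 473704 = -2256 + 473704 = 471448$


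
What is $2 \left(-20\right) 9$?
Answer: $-360$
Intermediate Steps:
$2 \left(-20\right) 9 = \left(-40\right) 9 = -360$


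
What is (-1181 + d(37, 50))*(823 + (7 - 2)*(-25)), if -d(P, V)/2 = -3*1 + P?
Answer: -871802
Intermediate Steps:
d(P, V) = 6 - 2*P (d(P, V) = -2*(-3*1 + P) = -2*(-3 + P) = 6 - 2*P)
(-1181 + d(37, 50))*(823 + (7 - 2)*(-25)) = (-1181 + (6 - 2*37))*(823 + (7 - 2)*(-25)) = (-1181 + (6 - 74))*(823 + 5*(-25)) = (-1181 - 68)*(823 - 125) = -1249*698 = -871802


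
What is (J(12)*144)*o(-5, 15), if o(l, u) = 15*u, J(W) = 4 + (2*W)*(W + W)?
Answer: 18792000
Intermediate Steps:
J(W) = 4 + 4*W² (J(W) = 4 + (2*W)*(2*W) = 4 + 4*W²)
(J(12)*144)*o(-5, 15) = ((4 + 4*12²)*144)*(15*15) = ((4 + 4*144)*144)*225 = ((4 + 576)*144)*225 = (580*144)*225 = 83520*225 = 18792000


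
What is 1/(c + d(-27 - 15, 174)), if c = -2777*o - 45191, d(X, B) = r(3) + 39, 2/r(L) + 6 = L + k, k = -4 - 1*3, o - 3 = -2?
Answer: -5/239646 ≈ -2.0864e-5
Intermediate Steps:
o = 1 (o = 3 - 2 = 1)
k = -7 (k = -4 - 3 = -7)
r(L) = 2/(-13 + L) (r(L) = 2/(-6 + (L - 7)) = 2/(-6 + (-7 + L)) = 2/(-13 + L))
d(X, B) = 194/5 (d(X, B) = 2/(-13 + 3) + 39 = 2/(-10) + 39 = 2*(-1/10) + 39 = -1/5 + 39 = 194/5)
c = -47968 (c = -2777*1 - 45191 = -2777 - 45191 = -47968)
1/(c + d(-27 - 15, 174)) = 1/(-47968 + 194/5) = 1/(-239646/5) = -5/239646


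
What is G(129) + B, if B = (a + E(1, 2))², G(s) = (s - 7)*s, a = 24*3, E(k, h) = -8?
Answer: 19834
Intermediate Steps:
a = 72
G(s) = s*(-7 + s) (G(s) = (-7 + s)*s = s*(-7 + s))
B = 4096 (B = (72 - 8)² = 64² = 4096)
G(129) + B = 129*(-7 + 129) + 4096 = 129*122 + 4096 = 15738 + 4096 = 19834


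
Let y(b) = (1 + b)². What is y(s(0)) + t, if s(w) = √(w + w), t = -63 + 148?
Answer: 86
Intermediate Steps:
t = 85
s(w) = √2*√w (s(w) = √(2*w) = √2*√w)
y(s(0)) + t = (1 + √2*√0)² + 85 = (1 + √2*0)² + 85 = (1 + 0)² + 85 = 1² + 85 = 1 + 85 = 86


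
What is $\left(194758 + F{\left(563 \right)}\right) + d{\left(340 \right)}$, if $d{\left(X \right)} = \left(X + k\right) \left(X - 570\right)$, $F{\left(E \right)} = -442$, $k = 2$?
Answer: $115656$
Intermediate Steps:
$d{\left(X \right)} = \left(-570 + X\right) \left(2 + X\right)$ ($d{\left(X \right)} = \left(X + 2\right) \left(X - 570\right) = \left(2 + X\right) \left(-570 + X\right) = \left(-570 + X\right) \left(2 + X\right)$)
$\left(194758 + F{\left(563 \right)}\right) + d{\left(340 \right)} = \left(194758 - 442\right) - \left(194260 - 115600\right) = 194316 - 78660 = 115656$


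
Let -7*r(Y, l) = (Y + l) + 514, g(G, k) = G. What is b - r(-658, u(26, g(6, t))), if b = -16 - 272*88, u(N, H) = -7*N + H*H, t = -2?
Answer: -167954/7 ≈ -23993.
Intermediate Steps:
u(N, H) = H² - 7*N (u(N, H) = -7*N + H² = H² - 7*N)
r(Y, l) = -514/7 - Y/7 - l/7 (r(Y, l) = -((Y + l) + 514)/7 = -(514 + Y + l)/7 = -514/7 - Y/7 - l/7)
b = -23952 (b = -16 - 23936 = -23952)
b - r(-658, u(26, g(6, t))) = -23952 - (-514/7 - ⅐*(-658) - (6² - 7*26)/7) = -23952 - (-514/7 + 94 - (36 - 182)/7) = -23952 - (-514/7 + 94 - ⅐*(-146)) = -23952 - (-514/7 + 94 + 146/7) = -23952 - 1*290/7 = -23952 - 290/7 = -167954/7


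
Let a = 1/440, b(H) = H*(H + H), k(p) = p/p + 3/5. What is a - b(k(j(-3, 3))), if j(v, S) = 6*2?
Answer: -11259/2200 ≈ -5.1177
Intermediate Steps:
j(v, S) = 12
k(p) = 8/5 (k(p) = 1 + 3*(⅕) = 1 + ⅗ = 8/5)
b(H) = 2*H² (b(H) = H*(2*H) = 2*H²)
a = 1/440 ≈ 0.0022727
a - b(k(j(-3, 3))) = 1/440 - 2*(8/5)² = 1/440 - 2*64/25 = 1/440 - 1*128/25 = 1/440 - 128/25 = -11259/2200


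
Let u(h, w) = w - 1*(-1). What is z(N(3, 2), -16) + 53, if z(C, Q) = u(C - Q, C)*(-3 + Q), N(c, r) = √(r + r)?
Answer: -4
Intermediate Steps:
N(c, r) = √2*√r (N(c, r) = √(2*r) = √2*√r)
u(h, w) = 1 + w (u(h, w) = w + 1 = 1 + w)
z(C, Q) = (1 + C)*(-3 + Q)
z(N(3, 2), -16) + 53 = (1 + √2*√2)*(-3 - 16) + 53 = (1 + 2)*(-19) + 53 = 3*(-19) + 53 = -57 + 53 = -4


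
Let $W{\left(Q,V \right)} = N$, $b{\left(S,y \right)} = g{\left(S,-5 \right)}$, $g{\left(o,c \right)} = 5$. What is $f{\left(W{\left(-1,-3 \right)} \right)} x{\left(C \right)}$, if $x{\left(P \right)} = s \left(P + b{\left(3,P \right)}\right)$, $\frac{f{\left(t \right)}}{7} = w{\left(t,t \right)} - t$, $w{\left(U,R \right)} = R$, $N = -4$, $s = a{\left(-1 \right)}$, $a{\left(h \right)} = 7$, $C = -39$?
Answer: $0$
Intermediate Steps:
$b{\left(S,y \right)} = 5$
$s = 7$
$W{\left(Q,V \right)} = -4$
$f{\left(t \right)} = 0$ ($f{\left(t \right)} = 7 \left(t - t\right) = 7 \cdot 0 = 0$)
$x{\left(P \right)} = 35 + 7 P$ ($x{\left(P \right)} = 7 \left(P + 5\right) = 7 \left(5 + P\right) = 35 + 7 P$)
$f{\left(W{\left(-1,-3 \right)} \right)} x{\left(C \right)} = 0 \left(35 + 7 \left(-39\right)\right) = 0 \left(35 - 273\right) = 0 \left(-238\right) = 0$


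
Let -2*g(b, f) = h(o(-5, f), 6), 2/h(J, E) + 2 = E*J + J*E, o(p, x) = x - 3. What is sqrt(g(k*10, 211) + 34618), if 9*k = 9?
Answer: sqrt(215325203754)/2494 ≈ 186.06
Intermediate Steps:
k = 1 (k = (1/9)*9 = 1)
o(p, x) = -3 + x
h(J, E) = 2/(-2 + 2*E*J) (h(J, E) = 2/(-2 + (E*J + J*E)) = 2/(-2 + (E*J + E*J)) = 2/(-2 + 2*E*J))
g(b, f) = -1/(2*(-19 + 6*f)) (g(b, f) = -1/(2*(-1 + 6*(-3 + f))) = -1/(2*(-1 + (-18 + 6*f))) = -1/(2*(-19 + 6*f)))
sqrt(g(k*10, 211) + 34618) = sqrt(-1/(-38 + 12*211) + 34618) = sqrt(-1/(-38 + 2532) + 34618) = sqrt(-1/2494 + 34618) = sqrt(86337291/2494) = sqrt(215325203754)/2494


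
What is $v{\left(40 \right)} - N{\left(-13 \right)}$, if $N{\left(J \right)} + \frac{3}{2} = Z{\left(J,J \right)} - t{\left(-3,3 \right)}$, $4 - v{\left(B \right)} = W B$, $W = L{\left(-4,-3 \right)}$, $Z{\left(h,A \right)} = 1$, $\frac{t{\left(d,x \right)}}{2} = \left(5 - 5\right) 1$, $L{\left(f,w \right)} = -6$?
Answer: $\frac{489}{2} \approx 244.5$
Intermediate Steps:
$t{\left(d,x \right)} = 0$ ($t{\left(d,x \right)} = 2 \left(5 - 5\right) 1 = 2 \cdot 0 \cdot 1 = 2 \cdot 0 = 0$)
$W = -6$
$v{\left(B \right)} = 4 + 6 B$ ($v{\left(B \right)} = 4 - - 6 B = 4 + 6 B$)
$N{\left(J \right)} = - \frac{1}{2}$ ($N{\left(J \right)} = - \frac{3}{2} + \left(1 - 0\right) = - \frac{3}{2} + \left(1 + 0\right) = - \frac{3}{2} + 1 = - \frac{1}{2}$)
$v{\left(40 \right)} - N{\left(-13 \right)} = \left(4 + 6 \cdot 40\right) - - \frac{1}{2} = \left(4 + 240\right) + \frac{1}{2} = 244 + \frac{1}{2} = \frac{489}{2}$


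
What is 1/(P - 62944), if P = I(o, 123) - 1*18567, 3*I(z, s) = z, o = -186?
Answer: -1/81573 ≈ -1.2259e-5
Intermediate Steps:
I(z, s) = z/3
P = -18629 (P = (⅓)*(-186) - 1*18567 = -62 - 18567 = -18629)
1/(P - 62944) = 1/(-18629 - 62944) = 1/(-81573) = -1/81573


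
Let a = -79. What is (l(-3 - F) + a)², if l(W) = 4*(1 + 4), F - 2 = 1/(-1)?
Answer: 3481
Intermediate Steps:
F = 1 (F = 2 + 1/(-1) = 2 - 1 = 1)
l(W) = 20 (l(W) = 4*5 = 20)
(l(-3 - F) + a)² = (20 - 79)² = (-59)² = 3481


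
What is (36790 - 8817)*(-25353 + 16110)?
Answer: -258554439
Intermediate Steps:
(36790 - 8817)*(-25353 + 16110) = 27973*(-9243) = -258554439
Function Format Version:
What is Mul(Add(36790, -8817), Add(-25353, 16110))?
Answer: -258554439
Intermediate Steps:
Mul(Add(36790, -8817), Add(-25353, 16110)) = Mul(27973, -9243) = -258554439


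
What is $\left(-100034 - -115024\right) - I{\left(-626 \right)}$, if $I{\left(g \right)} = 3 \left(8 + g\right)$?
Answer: $16844$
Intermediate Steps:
$I{\left(g \right)} = 24 + 3 g$
$\left(-100034 - -115024\right) - I{\left(-626 \right)} = \left(-100034 - -115024\right) - \left(24 + 3 \left(-626\right)\right) = \left(-100034 + 115024\right) - \left(24 - 1878\right) = 14990 - -1854 = 14990 + 1854 = 16844$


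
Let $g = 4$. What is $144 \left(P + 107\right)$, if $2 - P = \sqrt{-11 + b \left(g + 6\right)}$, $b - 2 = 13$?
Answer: $15696 - 144 \sqrt{139} \approx 13998.0$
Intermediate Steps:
$b = 15$ ($b = 2 + 13 = 15$)
$P = 2 - \sqrt{139}$ ($P = 2 - \sqrt{-11 + 15 \left(4 + 6\right)} = 2 - \sqrt{-11 + 15 \cdot 10} = 2 - \sqrt{-11 + 150} = 2 - \sqrt{139} \approx -9.7898$)
$144 \left(P + 107\right) = 144 \left(\left(2 - \sqrt{139}\right) + 107\right) = 144 \left(109 - \sqrt{139}\right) = 15696 - 144 \sqrt{139}$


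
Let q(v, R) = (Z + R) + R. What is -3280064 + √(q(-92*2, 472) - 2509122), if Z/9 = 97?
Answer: -3280064 + I*√2507305 ≈ -3.2801e+6 + 1583.4*I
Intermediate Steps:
Z = 873 (Z = 9*97 = 873)
q(v, R) = 873 + 2*R (q(v, R) = (873 + R) + R = 873 + 2*R)
-3280064 + √(q(-92*2, 472) - 2509122) = -3280064 + √((873 + 2*472) - 2509122) = -3280064 + √((873 + 944) - 2509122) = -3280064 + √(1817 - 2509122) = -3280064 + √(-2507305) = -3280064 + I*√2507305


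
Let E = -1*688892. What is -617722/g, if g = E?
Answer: 308861/344446 ≈ 0.89669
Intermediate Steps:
E = -688892
g = -688892
-617722/g = -617722/(-688892) = -617722*(-1/688892) = 308861/344446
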